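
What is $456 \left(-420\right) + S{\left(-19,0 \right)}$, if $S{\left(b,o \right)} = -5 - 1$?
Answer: $-191526$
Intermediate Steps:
$S{\left(b,o \right)} = -6$ ($S{\left(b,o \right)} = -5 - 1 = -6$)
$456 \left(-420\right) + S{\left(-19,0 \right)} = 456 \left(-420\right) - 6 = -191520 - 6 = -191526$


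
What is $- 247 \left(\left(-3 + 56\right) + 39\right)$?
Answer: $-22724$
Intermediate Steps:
$- 247 \left(\left(-3 + 56\right) + 39\right) = - 247 \left(53 + 39\right) = \left(-247\right) 92 = -22724$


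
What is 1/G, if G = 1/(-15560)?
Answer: -15560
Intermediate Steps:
G = -1/15560 ≈ -6.4267e-5
1/G = 1/(-1/15560) = -15560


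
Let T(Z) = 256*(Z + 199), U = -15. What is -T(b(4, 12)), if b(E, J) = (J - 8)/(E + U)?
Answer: -559360/11 ≈ -50851.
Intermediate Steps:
b(E, J) = (-8 + J)/(-15 + E) (b(E, J) = (J - 8)/(E - 15) = (-8 + J)/(-15 + E))
T(Z) = 50944 + 256*Z (T(Z) = 256*(199 + Z) = 50944 + 256*Z)
-T(b(4, 12)) = -(50944 + 256*((-8 + 12)/(-15 + 4))) = -(50944 + 256*(4/(-11))) = -(50944 + 256*(-1/11*4)) = -(50944 + 256*(-4/11)) = -(50944 - 1024/11) = -1*559360/11 = -559360/11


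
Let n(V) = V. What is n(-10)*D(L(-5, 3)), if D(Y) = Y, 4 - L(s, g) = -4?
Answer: -80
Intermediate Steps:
L(s, g) = 8 (L(s, g) = 4 - 1*(-4) = 4 + 4 = 8)
n(-10)*D(L(-5, 3)) = -10*8 = -80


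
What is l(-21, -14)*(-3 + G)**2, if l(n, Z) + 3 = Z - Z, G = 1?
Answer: -12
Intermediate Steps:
l(n, Z) = -3 (l(n, Z) = -3 + (Z - Z) = -3 + 0 = -3)
l(-21, -14)*(-3 + G)**2 = -3*(-3 + 1)**2 = -3*(-2)**2 = -3*4 = -12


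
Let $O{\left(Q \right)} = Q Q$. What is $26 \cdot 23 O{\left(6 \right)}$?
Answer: $21528$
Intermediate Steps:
$O{\left(Q \right)} = Q^{2}$
$26 \cdot 23 O{\left(6 \right)} = 26 \cdot 23 \cdot 6^{2} = 598 \cdot 36 = 21528$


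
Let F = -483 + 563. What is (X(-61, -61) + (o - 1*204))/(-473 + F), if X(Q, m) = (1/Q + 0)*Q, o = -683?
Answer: 886/393 ≈ 2.2545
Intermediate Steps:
F = 80
X(Q, m) = 1 (X(Q, m) = Q/Q = 1)
(X(-61, -61) + (o - 1*204))/(-473 + F) = (1 + (-683 - 1*204))/(-473 + 80) = (1 + (-683 - 204))/(-393) = (1 - 887)*(-1/393) = -886*(-1/393) = 886/393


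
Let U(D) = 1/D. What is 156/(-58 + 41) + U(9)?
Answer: -1387/153 ≈ -9.0654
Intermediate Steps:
156/(-58 + 41) + U(9) = 156/(-58 + 41) + 1/9 = 156/(-17) + ⅑ = -1/17*156 + ⅑ = -156/17 + ⅑ = -1387/153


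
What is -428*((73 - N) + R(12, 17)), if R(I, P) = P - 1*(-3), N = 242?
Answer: 63772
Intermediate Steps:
R(I, P) = 3 + P (R(I, P) = P + 3 = 3 + P)
-428*((73 - N) + R(12, 17)) = -428*((73 - 1*242) + (3 + 17)) = -428*((73 - 242) + 20) = -428*(-169 + 20) = -428*(-149) = 63772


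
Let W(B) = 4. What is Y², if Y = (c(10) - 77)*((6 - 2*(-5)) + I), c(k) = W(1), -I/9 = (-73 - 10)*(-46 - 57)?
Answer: 31534121025625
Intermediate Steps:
I = -76941 (I = -9*(-73 - 10)*(-46 - 57) = -(-747)*(-103) = -9*8549 = -76941)
c(k) = 4
Y = 5615525 (Y = (4 - 77)*((6 - 2*(-5)) - 76941) = -73*((6 + 10) - 76941) = -73*(16 - 76941) = -73*(-76925) = 5615525)
Y² = 5615525² = 31534121025625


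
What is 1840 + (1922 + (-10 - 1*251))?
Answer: 3501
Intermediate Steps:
1840 + (1922 + (-10 - 1*251)) = 1840 + (1922 + (-10 - 251)) = 1840 + (1922 - 261) = 1840 + 1661 = 3501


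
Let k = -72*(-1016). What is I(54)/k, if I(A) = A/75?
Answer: 1/101600 ≈ 9.8425e-6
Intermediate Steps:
I(A) = A/75 (I(A) = A*(1/75) = A/75)
k = 73152
I(54)/k = ((1/75)*54)/73152 = (18/25)*(1/73152) = 1/101600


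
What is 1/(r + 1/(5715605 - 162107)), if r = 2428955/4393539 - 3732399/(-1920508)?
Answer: 7809909040999224396/19495804264855565485 ≈ 0.40059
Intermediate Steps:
r = 21063268079201/8437826797812 (r = 2428955*(1/4393539) - 3732399*(-1/1920508) = 2428955/4393539 + 3732399/1920508 = 21063268079201/8437826797812 ≈ 2.4963)
1/(r + 1/(5715605 - 162107)) = 1/(21063268079201/8437826797812 + 1/(5715605 - 162107)) = 1/(21063268079201/8437826797812 + 1/5553498) = 1/(19495804264855565485/7809909040999224396) = 7809909040999224396/19495804264855565485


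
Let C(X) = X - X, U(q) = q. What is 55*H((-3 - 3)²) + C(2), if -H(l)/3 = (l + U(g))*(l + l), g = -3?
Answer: -392040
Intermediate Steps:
C(X) = 0
H(l) = -6*l*(-3 + l) (H(l) = -3*(l - 3)*(l + l) = -3*(-3 + l)*2*l = -6*l*(-3 + l))
55*H((-3 - 3)²) + C(2) = 55*(6*(-3 - 3)²*(3 - (-3 - 3)²)) + 0 = 55*(6*(-6)²*(3 - 1*(-6)²)) + 0 = 55*(6*36*(3 - 1*36)) + 0 = 55*(6*36*(3 - 36)) + 0 = 55*(6*36*(-33)) + 0 = 55*(-7128) + 0 = -392040 + 0 = -392040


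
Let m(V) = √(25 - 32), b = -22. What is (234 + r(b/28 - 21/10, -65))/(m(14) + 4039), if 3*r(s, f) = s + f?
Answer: 2134323/40783820 - 3699*I*√7/285486740 ≈ 0.052333 - 3.4281e-5*I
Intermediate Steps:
r(s, f) = f/3 + s/3 (r(s, f) = (s + f)/3 = (f + s)/3 = f/3 + s/3)
m(V) = I*√7 (m(V) = √(-7) = I*√7)
(234 + r(b/28 - 21/10, -65))/(m(14) + 4039) = (234 + ((⅓)*(-65) + (-22/28 - 21/10)/3))/(I*√7 + 4039) = (234 + (-65/3 + (-22*1/28 - 21*⅒)/3))/(4039 + I*√7) = (234 + (-65/3 + (-11/14 - 21/10)/3))/(4039 + I*√7) = (234 + (-65/3 + (⅓)*(-101/35)))/(4039 + I*√7) = (234 + (-65/3 - 101/105))/(4039 + I*√7) = (234 - 792/35)/(4039 + I*√7) = 7398/(35*(4039 + I*√7))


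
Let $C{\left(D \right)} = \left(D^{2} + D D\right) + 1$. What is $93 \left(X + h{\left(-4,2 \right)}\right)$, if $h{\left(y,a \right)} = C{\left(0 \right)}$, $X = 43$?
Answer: $4092$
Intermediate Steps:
$C{\left(D \right)} = 1 + 2 D^{2}$ ($C{\left(D \right)} = \left(D^{2} + D^{2}\right) + 1 = 2 D^{2} + 1 = 1 + 2 D^{2}$)
$h{\left(y,a \right)} = 1$ ($h{\left(y,a \right)} = 1 + 2 \cdot 0^{2} = 1 + 2 \cdot 0 = 1 + 0 = 1$)
$93 \left(X + h{\left(-4,2 \right)}\right) = 93 \left(43 + 1\right) = 93 \cdot 44 = 4092$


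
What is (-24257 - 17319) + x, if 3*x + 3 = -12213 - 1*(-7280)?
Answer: -129664/3 ≈ -43221.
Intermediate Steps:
x = -4936/3 (x = -1 + (-12213 - 1*(-7280))/3 = -1 + (-12213 + 7280)/3 = -1 + (1/3)*(-4933) = -1 - 4933/3 = -4936/3 ≈ -1645.3)
(-24257 - 17319) + x = (-24257 - 17319) - 4936/3 = -41576 - 4936/3 = -129664/3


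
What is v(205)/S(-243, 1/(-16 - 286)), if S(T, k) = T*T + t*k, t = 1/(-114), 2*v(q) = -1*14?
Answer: -240996/2032938973 ≈ -0.00011855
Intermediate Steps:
v(q) = -7 (v(q) = (-1*14)/2 = (½)*(-14) = -7)
t = -1/114 ≈ -0.0087719
S(T, k) = T² - k/114 (S(T, k) = T*T - k/114 = T² - k/114)
v(205)/S(-243, 1/(-16 - 286)) = -7/((-243)² - 1/(114*(-16 - 286))) = -7/(59049 - 1/114/(-302)) = -7/(59049 - 1/114*(-1/302)) = -7/(59049 + 1/34428) = -7/2032938973/34428 = -7*34428/2032938973 = -240996/2032938973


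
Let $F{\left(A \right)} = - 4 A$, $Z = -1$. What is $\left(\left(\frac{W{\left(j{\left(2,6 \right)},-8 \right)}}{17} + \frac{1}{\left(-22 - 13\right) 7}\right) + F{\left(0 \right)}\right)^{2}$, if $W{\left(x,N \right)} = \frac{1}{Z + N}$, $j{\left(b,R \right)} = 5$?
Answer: $\frac{158404}{1405125225} \approx 0.00011273$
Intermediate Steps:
$W{\left(x,N \right)} = \frac{1}{-1 + N}$
$\left(\left(\frac{W{\left(j{\left(2,6 \right)},-8 \right)}}{17} + \frac{1}{\left(-22 - 13\right) 7}\right) + F{\left(0 \right)}\right)^{2} = \left(\left(\frac{1}{\left(-1 - 8\right) 17} + \frac{1}{\left(-22 - 13\right) 7}\right) - 0\right)^{2} = \left(\left(\frac{1}{-9} \cdot \frac{1}{17} + \frac{1}{-35} \cdot \frac{1}{7}\right) + 0\right)^{2} = \left(\left(\left(- \frac{1}{9}\right) \frac{1}{17} - \frac{1}{245}\right) + 0\right)^{2} = \left(\left(- \frac{1}{153} - \frac{1}{245}\right) + 0\right)^{2} = \left(- \frac{398}{37485} + 0\right)^{2} = \left(- \frac{398}{37485}\right)^{2} = \frac{158404}{1405125225}$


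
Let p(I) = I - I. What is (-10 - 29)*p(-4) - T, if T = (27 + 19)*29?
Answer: -1334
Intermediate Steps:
p(I) = 0
T = 1334 (T = 46*29 = 1334)
(-10 - 29)*p(-4) - T = (-10 - 29)*0 - 1*1334 = -39*0 - 1334 = 0 - 1334 = -1334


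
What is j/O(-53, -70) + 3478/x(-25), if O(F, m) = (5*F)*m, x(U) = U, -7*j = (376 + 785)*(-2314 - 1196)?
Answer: -6994811/64925 ≈ -107.74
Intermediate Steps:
j = 4075110/7 (j = -(376 + 785)*(-2314 - 1196)/7 = -1161*(-3510)/7 = -⅐*(-4075110) = 4075110/7 ≈ 5.8216e+5)
O(F, m) = 5*F*m
j/O(-53, -70) + 3478/x(-25) = 4075110/(7*((5*(-53)*(-70)))) + 3478/(-25) = (4075110/7)/18550 + 3478*(-1/25) = (4075110/7)*(1/18550) - 3478/25 = 407511/12985 - 3478/25 = -6994811/64925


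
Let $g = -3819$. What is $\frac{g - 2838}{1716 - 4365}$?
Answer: $\frac{2219}{883} \approx 2.513$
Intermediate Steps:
$\frac{g - 2838}{1716 - 4365} = \frac{-3819 - 2838}{1716 - 4365} = - \frac{6657}{-2649} = \left(-6657\right) \left(- \frac{1}{2649}\right) = \frac{2219}{883}$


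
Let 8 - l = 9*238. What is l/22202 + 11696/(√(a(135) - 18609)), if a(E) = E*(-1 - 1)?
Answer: -1067/11101 - 11696*I*√18879/18879 ≈ -0.096117 - 85.123*I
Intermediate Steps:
l = -2134 (l = 8 - 9*238 = 8 - 1*2142 = 8 - 2142 = -2134)
a(E) = -2*E (a(E) = E*(-2) = -2*E)
l/22202 + 11696/(√(a(135) - 18609)) = -2134/22202 + 11696/(√(-2*135 - 18609)) = -2134*1/22202 + 11696/(√(-270 - 18609)) = -1067/11101 + 11696/(√(-18879)) = -1067/11101 + 11696/((I*√18879)) = -1067/11101 + 11696*(-I*√18879/18879) = -1067/11101 - 11696*I*√18879/18879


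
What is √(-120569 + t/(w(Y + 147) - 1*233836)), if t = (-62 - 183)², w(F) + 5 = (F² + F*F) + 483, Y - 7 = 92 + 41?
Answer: I*√5677278997191/6862 ≈ 347.23*I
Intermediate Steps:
Y = 140 (Y = 7 + (92 + 41) = 7 + 133 = 140)
w(F) = 478 + 2*F² (w(F) = -5 + ((F² + F*F) + 483) = -5 + ((F² + F²) + 483) = -5 + (2*F² + 483) = -5 + (483 + 2*F²) = 478 + 2*F²)
t = 60025 (t = (-245)² = 60025)
√(-120569 + t/(w(Y + 147) - 1*233836)) = √(-120569 + 60025/((478 + 2*(140 + 147)²) - 1*233836)) = √(-120569 + 60025/((478 + 2*287²) - 233836)) = √(-120569 + 60025/((478 + 2*82369) - 233836)) = √(-120569 + 60025/((478 + 164738) - 233836)) = √(-120569 + 60025/(165216 - 233836)) = √(-120569 + 60025/(-68620)) = √(-120569 + 60025*(-1/68620)) = √(-120569 - 12005/13724) = √(-1654700961/13724) = I*√5677278997191/6862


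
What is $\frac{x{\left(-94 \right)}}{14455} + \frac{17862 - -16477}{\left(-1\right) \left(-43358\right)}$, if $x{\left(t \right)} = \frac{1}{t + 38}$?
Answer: $\frac{1985477883}{2506959560} \approx 0.79199$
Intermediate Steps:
$x{\left(t \right)} = \frac{1}{38 + t}$
$\frac{x{\left(-94 \right)}}{14455} + \frac{17862 - -16477}{\left(-1\right) \left(-43358\right)} = \frac{1}{\left(38 - 94\right) 14455} + \frac{17862 - -16477}{\left(-1\right) \left(-43358\right)} = \frac{1}{-56} \cdot \frac{1}{14455} + \frac{17862 + 16477}{43358} = \left(- \frac{1}{56}\right) \frac{1}{14455} + 34339 \cdot \frac{1}{43358} = - \frac{1}{809480} + \frac{34339}{43358} = \frac{1985477883}{2506959560}$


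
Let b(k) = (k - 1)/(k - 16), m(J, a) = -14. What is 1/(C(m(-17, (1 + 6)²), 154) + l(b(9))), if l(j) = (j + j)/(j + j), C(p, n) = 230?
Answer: 1/231 ≈ 0.0043290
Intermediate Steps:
b(k) = (-1 + k)/(-16 + k)
l(j) = 1 (l(j) = (2*j)/((2*j)) = (2*j)*(1/(2*j)) = 1)
1/(C(m(-17, (1 + 6)²), 154) + l(b(9))) = 1/(230 + 1) = 1/231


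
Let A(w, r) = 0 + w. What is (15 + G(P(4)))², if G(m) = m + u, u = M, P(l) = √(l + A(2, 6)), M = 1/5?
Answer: 5926/25 + 152*√6/5 ≈ 311.50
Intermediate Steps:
A(w, r) = w
M = ⅕ (M = 1*(⅕) = ⅕ ≈ 0.20000)
P(l) = √(2 + l) (P(l) = √(l + 2) = √(2 + l))
u = ⅕ ≈ 0.20000
G(m) = ⅕ + m (G(m) = m + ⅕ = ⅕ + m)
(15 + G(P(4)))² = (15 + (⅕ + √(2 + 4)))² = (15 + (⅕ + √6))² = (76/5 + √6)²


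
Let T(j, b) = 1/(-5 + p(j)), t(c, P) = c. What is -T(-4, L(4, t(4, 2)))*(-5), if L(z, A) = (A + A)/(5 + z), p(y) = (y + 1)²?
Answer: 5/4 ≈ 1.2500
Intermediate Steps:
p(y) = (1 + y)²
L(z, A) = 2*A/(5 + z) (L(z, A) = (2*A)/(5 + z) = 2*A/(5 + z))
T(j, b) = 1/(-5 + (1 + j)²)
-T(-4, L(4, t(4, 2)))*(-5) = -(-5)/(-5 + (1 - 4)²) = -(-5)/(-5 + (-3)²) = -(-5)/(-5 + 9) = -(-5)/4 = -1*(-5/4) = 5/4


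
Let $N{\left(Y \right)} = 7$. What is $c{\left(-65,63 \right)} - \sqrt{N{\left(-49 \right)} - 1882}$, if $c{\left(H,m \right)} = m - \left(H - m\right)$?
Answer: $191 - 25 i \sqrt{3} \approx 191.0 - 43.301 i$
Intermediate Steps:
$c{\left(H,m \right)} = - H + 2 m$
$c{\left(-65,63 \right)} - \sqrt{N{\left(-49 \right)} - 1882} = \left(\left(-1\right) \left(-65\right) + 2 \cdot 63\right) - \sqrt{7 - 1882} = \left(65 + 126\right) - \sqrt{-1875} = 191 - 25 i \sqrt{3}$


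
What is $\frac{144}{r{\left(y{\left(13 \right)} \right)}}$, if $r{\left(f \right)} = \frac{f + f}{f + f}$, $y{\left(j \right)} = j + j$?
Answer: $144$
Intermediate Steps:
$y{\left(j \right)} = 2 j$
$r{\left(f \right)} = 1$ ($r{\left(f \right)} = \frac{2 f}{2 f} = 2 f \frac{1}{2 f} = 1$)
$\frac{144}{r{\left(y{\left(13 \right)} \right)}} = \frac{144}{1} = 144 \cdot 1 = 144$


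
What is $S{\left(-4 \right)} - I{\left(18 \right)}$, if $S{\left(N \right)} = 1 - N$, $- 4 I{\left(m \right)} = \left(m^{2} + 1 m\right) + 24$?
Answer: $\frac{193}{2} \approx 96.5$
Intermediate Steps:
$I{\left(m \right)} = -6 - \frac{m}{4} - \frac{m^{2}}{4}$ ($I{\left(m \right)} = - \frac{\left(m^{2} + 1 m\right) + 24}{4} = - \frac{\left(m^{2} + m\right) + 24}{4} = - \frac{\left(m + m^{2}\right) + 24}{4} = - \frac{24 + m + m^{2}}{4} = -6 - \frac{m}{4} - \frac{m^{2}}{4}$)
$S{\left(-4 \right)} - I{\left(18 \right)} = \left(1 - -4\right) - \left(-6 - \frac{9}{2} - \frac{18^{2}}{4}\right) = \left(1 + 4\right) - \left(-6 - \frac{9}{2} - 81\right) = 5 - \left(-6 - \frac{9}{2} - 81\right) = 5 - - \frac{183}{2} = 5 + \frac{183}{2} = \frac{193}{2}$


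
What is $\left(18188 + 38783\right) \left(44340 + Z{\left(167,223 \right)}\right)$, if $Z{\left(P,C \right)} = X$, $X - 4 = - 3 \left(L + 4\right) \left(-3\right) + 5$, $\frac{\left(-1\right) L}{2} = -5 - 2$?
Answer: $2535836181$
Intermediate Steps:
$L = 14$ ($L = - 2 \left(-5 - 2\right) = \left(-2\right) \left(-7\right) = 14$)
$X = 171$ ($X = 4 - \left(-5 + 3 \left(14 + 4\right) \left(-3\right)\right) = 4 - \left(-5 + 3 \cdot 18 \left(-3\right)\right) = 4 + \left(\left(-3\right) \left(-54\right) + 5\right) = 4 + \left(162 + 5\right) = 4 + 167 = 171$)
$Z{\left(P,C \right)} = 171$
$\left(18188 + 38783\right) \left(44340 + Z{\left(167,223 \right)}\right) = \left(18188 + 38783\right) \left(44340 + 171\right) = 56971 \cdot 44511 = 2535836181$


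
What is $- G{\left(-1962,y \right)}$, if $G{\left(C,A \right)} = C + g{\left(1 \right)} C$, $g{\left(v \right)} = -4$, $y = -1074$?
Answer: $-5886$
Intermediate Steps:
$G{\left(C,A \right)} = - 3 C$ ($G{\left(C,A \right)} = C - 4 C = - 3 C$)
$- G{\left(-1962,y \right)} = - \left(-3\right) \left(-1962\right) = \left(-1\right) 5886 = -5886$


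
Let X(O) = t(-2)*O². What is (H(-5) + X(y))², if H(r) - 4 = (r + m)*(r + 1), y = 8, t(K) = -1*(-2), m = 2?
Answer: 20736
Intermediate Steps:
t(K) = 2
H(r) = 4 + (1 + r)*(2 + r) (H(r) = 4 + (r + 2)*(r + 1) = 4 + (2 + r)*(1 + r) = 4 + (1 + r)*(2 + r))
X(O) = 2*O²
(H(-5) + X(y))² = ((6 + (-5)² + 3*(-5)) + 2*8²)² = ((6 + 25 - 15) + 2*64)² = (16 + 128)² = 144² = 20736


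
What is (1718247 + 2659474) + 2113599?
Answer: 6491320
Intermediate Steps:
(1718247 + 2659474) + 2113599 = 4377721 + 2113599 = 6491320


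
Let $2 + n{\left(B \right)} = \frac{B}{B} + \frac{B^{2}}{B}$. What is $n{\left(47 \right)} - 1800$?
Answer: $-1754$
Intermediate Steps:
$n{\left(B \right)} = -1 + B$ ($n{\left(B \right)} = -2 + \left(\frac{B}{B} + \frac{B^{2}}{B}\right) = -2 + \left(1 + B\right) = -1 + B$)
$n{\left(47 \right)} - 1800 = \left(-1 + 47\right) - 1800 = 46 - 1800 = -1754$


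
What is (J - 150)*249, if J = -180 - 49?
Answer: -94371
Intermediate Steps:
J = -229
(J - 150)*249 = (-229 - 150)*249 = -379*249 = -94371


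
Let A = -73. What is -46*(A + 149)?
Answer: -3496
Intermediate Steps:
-46*(A + 149) = -46*(-73 + 149) = -46*76 = -3496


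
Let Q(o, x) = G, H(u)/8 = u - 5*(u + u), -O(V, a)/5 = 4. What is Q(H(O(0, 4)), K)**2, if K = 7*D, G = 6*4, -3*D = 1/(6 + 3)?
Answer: 576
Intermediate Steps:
D = -1/27 (D = -1/(3*(6 + 3)) = -1/3/9 = -1/3*1/9 = -1/27 ≈ -0.037037)
O(V, a) = -20 (O(V, a) = -5*4 = -20)
H(u) = -72*u (H(u) = 8*(u - 5*(u + u)) = 8*(u - 5*2*u) = 8*(u - 10*u) = 8*(-9*u) = -72*u)
G = 24
K = -7/27 (K = 7*(-1/27) = -7/27 ≈ -0.25926)
Q(o, x) = 24
Q(H(O(0, 4)), K)**2 = 24**2 = 576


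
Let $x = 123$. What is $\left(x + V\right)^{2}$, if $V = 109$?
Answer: $53824$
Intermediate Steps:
$\left(x + V\right)^{2} = \left(123 + 109\right)^{2} = 232^{2} = 53824$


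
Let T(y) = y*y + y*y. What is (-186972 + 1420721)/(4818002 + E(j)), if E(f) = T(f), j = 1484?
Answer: 1233749/9222514 ≈ 0.13378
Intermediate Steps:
T(y) = 2*y² (T(y) = y² + y² = 2*y²)
E(f) = 2*f²
(-186972 + 1420721)/(4818002 + E(j)) = (-186972 + 1420721)/(4818002 + 2*1484²) = 1233749/(4818002 + 2*2202256) = 1233749/(4818002 + 4404512) = 1233749/9222514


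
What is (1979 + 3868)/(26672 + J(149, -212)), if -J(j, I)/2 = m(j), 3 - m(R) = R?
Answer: 1949/8988 ≈ 0.21684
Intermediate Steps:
m(R) = 3 - R
J(j, I) = -6 + 2*j (J(j, I) = -2*(3 - j) = -6 + 2*j)
(1979 + 3868)/(26672 + J(149, -212)) = (1979 + 3868)/(26672 + (-6 + 2*149)) = 5847/(26672 + (-6 + 298)) = 5847/(26672 + 292) = 5847/26964 = 5847*(1/26964) = 1949/8988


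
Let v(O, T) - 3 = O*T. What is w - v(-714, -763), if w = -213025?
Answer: -757810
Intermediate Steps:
v(O, T) = 3 + O*T
w - v(-714, -763) = -213025 - (3 - 714*(-763)) = -213025 - (3 + 544782) = -213025 - 1*544785 = -213025 - 544785 = -757810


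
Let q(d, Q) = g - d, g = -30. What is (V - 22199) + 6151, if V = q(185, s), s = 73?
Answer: -16263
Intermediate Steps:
q(d, Q) = -30 - d
V = -215 (V = -30 - 1*185 = -30 - 185 = -215)
(V - 22199) + 6151 = (-215 - 22199) + 6151 = -22414 + 6151 = -16263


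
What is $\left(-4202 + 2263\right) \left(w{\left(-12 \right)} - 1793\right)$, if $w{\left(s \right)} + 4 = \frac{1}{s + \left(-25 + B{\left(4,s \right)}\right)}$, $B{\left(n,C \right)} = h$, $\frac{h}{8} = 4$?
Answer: $\frac{17423854}{5} \approx 3.4848 \cdot 10^{6}$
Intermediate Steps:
$h = 32$ ($h = 8 \cdot 4 = 32$)
$B{\left(n,C \right)} = 32$
$w{\left(s \right)} = -4 + \frac{1}{7 + s}$ ($w{\left(s \right)} = -4 + \frac{1}{s + \left(-25 + 32\right)} = -4 + \frac{1}{s + 7} = -4 + \frac{1}{7 + s}$)
$\left(-4202 + 2263\right) \left(w{\left(-12 \right)} - 1793\right) = \left(-4202 + 2263\right) \left(\frac{-27 - -48}{7 - 12} - 1793\right) = - 1939 \left(\frac{-27 + 48}{-5} - 1793\right) = - 1939 \left(\left(- \frac{1}{5}\right) 21 - 1793\right) = - 1939 \left(- \frac{21}{5} - 1793\right) = \left(-1939\right) \left(- \frac{8986}{5}\right) = \frac{17423854}{5}$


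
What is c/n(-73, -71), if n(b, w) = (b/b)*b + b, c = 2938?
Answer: -1469/73 ≈ -20.123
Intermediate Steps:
n(b, w) = 2*b (n(b, w) = 1*b + b = b + b = 2*b)
c/n(-73, -71) = 2938/((2*(-73))) = 2938/(-146) = 2938*(-1/146) = -1469/73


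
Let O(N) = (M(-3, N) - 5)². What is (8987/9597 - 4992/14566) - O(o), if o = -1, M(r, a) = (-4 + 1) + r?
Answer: -8415790862/69894951 ≈ -120.41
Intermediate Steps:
M(r, a) = -3 + r
O(N) = 121 (O(N) = ((-3 - 3) - 5)² = (-6 - 5)² = (-11)² = 121)
(8987/9597 - 4992/14566) - O(o) = (8987/9597 - 4992/14566) - 1*121 = (8987*(1/9597) - 4992*1/14566) - 121 = (8987/9597 - 2496/7283) - 121 = 41498209/69894951 - 121 = -8415790862/69894951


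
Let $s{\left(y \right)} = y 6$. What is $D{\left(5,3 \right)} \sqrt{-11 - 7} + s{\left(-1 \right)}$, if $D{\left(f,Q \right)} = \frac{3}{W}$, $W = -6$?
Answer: $-6 - \frac{3 i \sqrt{2}}{2} \approx -6.0 - 2.1213 i$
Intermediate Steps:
$D{\left(f,Q \right)} = - \frac{1}{2}$ ($D{\left(f,Q \right)} = \frac{3}{-6} = 3 \left(- \frac{1}{6}\right) = - \frac{1}{2}$)
$s{\left(y \right)} = 6 y$
$D{\left(5,3 \right)} \sqrt{-11 - 7} + s{\left(-1 \right)} = - \frac{\sqrt{-11 - 7}}{2} + 6 \left(-1\right) = - \frac{\sqrt{-18}}{2} - 6 = - \frac{3 i \sqrt{2}}{2} - 6 = -6 - \frac{3 i \sqrt{2}}{2}$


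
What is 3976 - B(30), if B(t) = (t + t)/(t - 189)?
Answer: 210748/53 ≈ 3976.4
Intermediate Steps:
B(t) = 2*t/(-189 + t) (B(t) = (2*t)/(-189 + t) = 2*t/(-189 + t))
3976 - B(30) = 3976 - 2*30/(-189 + 30) = 3976 - 2*30/(-159) = 3976 - 2*30*(-1)/159 = 3976 - 1*(-20/53) = 3976 + 20/53 = 210748/53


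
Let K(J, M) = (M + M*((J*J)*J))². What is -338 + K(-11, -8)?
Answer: 113209262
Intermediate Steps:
K(J, M) = (M + M*J³)² (K(J, M) = (M + M*(J²*J))² = (M + M*J³)²)
-338 + K(-11, -8) = -338 + (-8)²*(1 + (-11)³)² = -338 + 64*(1 - 1331)² = -338 + 64*(-1330)² = -338 + 64*1768900 = -338 + 113209600 = 113209262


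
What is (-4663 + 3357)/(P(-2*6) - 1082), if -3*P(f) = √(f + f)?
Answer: 1059819/878045 - 653*I*√6/878045 ≈ 1.207 - 0.0018217*I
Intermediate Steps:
P(f) = -√2*√f/3 (P(f) = -√(f + f)/3 = -√2*√f/3)
(-4663 + 3357)/(P(-2*6) - 1082) = (-4663 + 3357)/(-√2*√(-2*6)/3 - 1082) = -1306/(-√2*√(-12)/3 - 1082) = -1306/(-√2*2*I*√3/3 - 1082) = -1306/(-2*I*√6/3 - 1082) = -1306/(-1082 - 2*I*√6/3)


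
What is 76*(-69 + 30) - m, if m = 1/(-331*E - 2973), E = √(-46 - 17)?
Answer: (-2943252*√7 + 8811971*I)/(3*(-991*I + 331*√7)) ≈ -2964.0 - 0.00016737*I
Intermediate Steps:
E = 3*I*√7 (E = √(-63) = 3*I*√7 ≈ 7.9373*I)
m = 1/(-2973 - 993*I*√7) (m = 1/(-993*I*√7 - 2973) = 1/(-2973 - 993*I*√7) ≈ -0.00018887 + 0.0001669*I)
76*(-69 + 30) - m = 76*(-69 + 30) - I/(3*(-991*I + 331*√7)) = 76*(-39) - I/(3*(-991*I + 331*√7)) = -2964 - I/(3*(-991*I + 331*√7))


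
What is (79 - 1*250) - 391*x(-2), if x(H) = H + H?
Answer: 1393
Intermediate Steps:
x(H) = 2*H
(79 - 1*250) - 391*x(-2) = (79 - 1*250) - 782*(-2) = (79 - 250) - 391*(-4) = -171 + 1564 = 1393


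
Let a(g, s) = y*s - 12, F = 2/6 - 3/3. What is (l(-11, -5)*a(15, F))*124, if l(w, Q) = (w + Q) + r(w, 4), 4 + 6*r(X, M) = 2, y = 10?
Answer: 340256/9 ≈ 37806.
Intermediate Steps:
F = -⅔ (F = 2*(⅙) - 3*⅓ = ⅓ - 1 = -⅔ ≈ -0.66667)
r(X, M) = -⅓ (r(X, M) = -⅔ + (⅙)*2 = -⅔ + ⅓ = -⅓)
l(w, Q) = -⅓ + Q + w (l(w, Q) = (w + Q) - ⅓ = (Q + w) - ⅓ = -⅓ + Q + w)
a(g, s) = -12 + 10*s (a(g, s) = 10*s - 12 = -12 + 10*s)
(l(-11, -5)*a(15, F))*124 = ((-⅓ - 5 - 11)*(-12 + 10*(-⅔)))*124 = -49*(-12 - 20/3)/3*124 = -49/3*(-56/3)*124 = (2744/9)*124 = 340256/9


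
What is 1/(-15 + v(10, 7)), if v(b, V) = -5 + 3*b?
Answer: 1/10 ≈ 0.10000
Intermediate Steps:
1/(-15 + v(10, 7)) = 1/(-15 + (-5 + 3*10)) = 1/(-15 + (-5 + 30)) = 1/(-15 + 25) = 1/10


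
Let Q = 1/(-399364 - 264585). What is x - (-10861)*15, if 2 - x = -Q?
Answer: 108168579232/663949 ≈ 1.6292e+5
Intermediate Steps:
Q = -1/663949 (Q = 1/(-663949) = -1/663949 ≈ -1.5061e-6)
x = 1327897/663949 (x = 2 - (-1)*(-1)/663949 = 2 - 1*1/663949 = 2 - 1/663949 = 1327897/663949 ≈ 2.0000)
x - (-10861)*15 = 1327897/663949 - (-10861)*15 = 1327897/663949 - 1*(-162915) = 1327897/663949 + 162915 = 108168579232/663949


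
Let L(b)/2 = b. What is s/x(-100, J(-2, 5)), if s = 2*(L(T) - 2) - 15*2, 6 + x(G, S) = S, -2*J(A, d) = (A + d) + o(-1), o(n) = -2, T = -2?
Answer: 84/13 ≈ 6.4615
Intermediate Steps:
L(b) = 2*b
J(A, d) = 1 - A/2 - d/2 (J(A, d) = -((A + d) - 2)/2 = -(-2 + A + d)/2 = 1 - A/2 - d/2)
x(G, S) = -6 + S
s = -42 (s = 2*(2*(-2) - 2) - 15*2 = 2*(-4 - 2) - 30 = 2*(-6) - 30 = -12 - 30 = -42)
s/x(-100, J(-2, 5)) = -42/(-6 + (1 - 1/2*(-2) - 1/2*5)) = -42/(-6 + (1 + 1 - 5/2)) = -42/(-6 - 1/2) = -42/(-13/2) = -42*(-2/13) = 84/13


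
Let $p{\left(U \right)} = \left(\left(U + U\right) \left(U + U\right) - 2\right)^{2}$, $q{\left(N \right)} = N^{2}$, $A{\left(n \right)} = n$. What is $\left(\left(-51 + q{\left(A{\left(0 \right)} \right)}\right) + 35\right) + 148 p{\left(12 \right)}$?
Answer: $48762432$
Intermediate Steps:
$p{\left(U \right)} = \left(-2 + 4 U^{2}\right)^{2}$ ($p{\left(U \right)} = \left(2 U 2 U - 2\right)^{2} = \left(4 U^{2} - 2\right)^{2} = \left(-2 + 4 U^{2}\right)^{2}$)
$\left(\left(-51 + q{\left(A{\left(0 \right)} \right)}\right) + 35\right) + 148 p{\left(12 \right)} = \left(\left(-51 + 0^{2}\right) + 35\right) + 148 \cdot 4 \left(-1 + 2 \cdot 12^{2}\right)^{2} = \left(\left(-51 + 0\right) + 35\right) + 148 \cdot 4 \left(-1 + 2 \cdot 144\right)^{2} = \left(-51 + 35\right) + 148 \cdot 4 \left(-1 + 288\right)^{2} = -16 + 148 \cdot 4 \cdot 287^{2} = -16 + 148 \cdot 4 \cdot 82369 = -16 + 148 \cdot 329476 = -16 + 48762448 = 48762432$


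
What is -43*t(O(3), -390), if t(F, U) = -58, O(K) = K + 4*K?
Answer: 2494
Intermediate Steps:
O(K) = 5*K
-43*t(O(3), -390) = -43*(-58) = 2494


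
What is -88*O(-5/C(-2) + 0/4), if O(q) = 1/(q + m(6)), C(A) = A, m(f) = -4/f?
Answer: -48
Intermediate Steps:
O(q) = 1/(-⅔ + q) (O(q) = 1/(q - 4/6) = 1/(q - 4*⅙) = 1/(q - ⅔) = 1/(-⅔ + q))
-88*O(-5/C(-2) + 0/4) = -264/(-2 + 3*(-5/(-2) + 0/4)) = -264/(-2 + 3*(-5*(-½) + 0*(¼))) = -264/(-2 + 3*(5/2 + 0)) = -264/(-2 + 3*(5/2)) = -264/(-2 + 15/2) = -264/11/2 = -264*2/11 = -88*6/11 = -48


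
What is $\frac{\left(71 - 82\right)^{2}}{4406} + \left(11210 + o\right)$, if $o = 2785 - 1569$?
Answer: $\frac{54749077}{4406} \approx 12426.0$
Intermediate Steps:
$o = 1216$ ($o = 2785 - 1569 = 1216$)
$\frac{\left(71 - 82\right)^{2}}{4406} + \left(11210 + o\right) = \frac{\left(71 - 82\right)^{2}}{4406} + \left(11210 + 1216\right) = \left(-11\right)^{2} \cdot \frac{1}{4406} + 12426 = 121 \cdot \frac{1}{4406} + 12426 = \frac{121}{4406} + 12426 = \frac{54749077}{4406}$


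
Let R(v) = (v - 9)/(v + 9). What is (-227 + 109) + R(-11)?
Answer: -108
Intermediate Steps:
R(v) = (-9 + v)/(9 + v)
(-227 + 109) + R(-11) = (-227 + 109) + (-9 - 11)/(9 - 11) = -118 - 20/(-2) = -118 - ½*(-20) = -118 + 10 = -108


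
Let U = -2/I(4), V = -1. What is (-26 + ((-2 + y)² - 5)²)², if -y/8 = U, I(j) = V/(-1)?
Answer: 1328967025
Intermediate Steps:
I(j) = 1 (I(j) = -1/(-1) = -1*(-1) = 1)
U = -2 (U = -2/1 = -2*1 = -2)
y = 16 (y = -8*(-2) = 16)
(-26 + ((-2 + y)² - 5)²)² = (-26 + ((-2 + 16)² - 5)²)² = (-26 + (14² - 5)²)² = (-26 + (196 - 5)²)² = (-26 + 191²)² = (-26 + 36481)² = 36455² = 1328967025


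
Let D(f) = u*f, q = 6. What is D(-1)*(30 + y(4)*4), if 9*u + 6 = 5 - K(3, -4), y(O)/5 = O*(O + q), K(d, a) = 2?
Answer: 830/3 ≈ 276.67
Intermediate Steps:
y(O) = 5*O*(6 + O) (y(O) = 5*(O*(O + 6)) = 5*(O*(6 + O)) = 5*O*(6 + O))
u = -⅓ (u = -⅔ + (5 - 1*2)/9 = -⅔ + (5 - 2)/9 = -⅔ + (⅑)*3 = -⅔ + ⅓ = -⅓ ≈ -0.33333)
D(f) = -f/3
D(-1)*(30 + y(4)*4) = (-⅓*(-1))*(30 + (5*4*(6 + 4))*4) = (30 + (5*4*10)*4)/3 = (30 + 200*4)/3 = (30 + 800)/3 = (⅓)*830 = 830/3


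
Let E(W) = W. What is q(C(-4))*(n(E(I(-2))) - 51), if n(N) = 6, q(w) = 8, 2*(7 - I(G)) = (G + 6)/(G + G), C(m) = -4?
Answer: -360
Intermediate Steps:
I(G) = 7 - (6 + G)/(4*G) (I(G) = 7 - (G + 6)/(2*(G + G)) = 7 - (6 + G)/(2*(2*G)) = 7 - (6 + G)*1/(2*G)/2 = 7 - (6 + G)/(4*G))
q(C(-4))*(n(E(I(-2))) - 51) = 8*(6 - 51) = 8*(-45) = -360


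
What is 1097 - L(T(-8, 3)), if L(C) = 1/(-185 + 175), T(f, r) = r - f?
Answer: 10971/10 ≈ 1097.1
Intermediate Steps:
L(C) = -⅒ (L(C) = 1/(-10) = -⅒)
1097 - L(T(-8, 3)) = 1097 - 1*(-⅒) = 1097 + ⅒ = 10971/10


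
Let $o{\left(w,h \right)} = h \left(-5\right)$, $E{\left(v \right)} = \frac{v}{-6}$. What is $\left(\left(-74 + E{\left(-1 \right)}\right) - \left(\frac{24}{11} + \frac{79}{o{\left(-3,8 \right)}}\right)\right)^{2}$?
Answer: $\frac{9551739289}{1742400} \approx 5481.9$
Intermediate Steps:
$E{\left(v \right)} = - \frac{v}{6}$ ($E{\left(v \right)} = v \left(- \frac{1}{6}\right) = - \frac{v}{6}$)
$o{\left(w,h \right)} = - 5 h$
$\left(\left(-74 + E{\left(-1 \right)}\right) - \left(\frac{24}{11} + \frac{79}{o{\left(-3,8 \right)}}\right)\right)^{2} = \left(\left(-74 - - \frac{1}{6}\right) - \left(- \frac{79}{40} + \frac{24}{11}\right)\right)^{2} = \left(\left(-74 + \frac{1}{6}\right) - \left(\frac{24}{11} + \frac{79}{-40}\right)\right)^{2} = \left(- \frac{443}{6} - \frac{91}{440}\right)^{2} = \left(- \frac{97733}{1320}\right)^{2} = \frac{9551739289}{1742400}$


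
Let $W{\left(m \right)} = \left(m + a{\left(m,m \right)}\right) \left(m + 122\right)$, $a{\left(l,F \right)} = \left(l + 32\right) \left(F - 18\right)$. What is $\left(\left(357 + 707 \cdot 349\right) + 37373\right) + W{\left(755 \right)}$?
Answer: $509623271$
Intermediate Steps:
$a{\left(l,F \right)} = \left(-18 + F\right) \left(32 + l\right)$ ($a{\left(l,F \right)} = \left(32 + l\right) \left(-18 + F\right) = \left(-18 + F\right) \left(32 + l\right)$)
$W{\left(m \right)} = \left(122 + m\right) \left(-576 + m^{2} + 15 m\right)$ ($W{\left(m \right)} = \left(m + \left(-576 - 18 m + 32 m + m m\right)\right) \left(m + 122\right) = \left(m + \left(-576 - 18 m + 32 m + m^{2}\right)\right) \left(122 + m\right) = \left(m + \left(-576 + m^{2} + 14 m\right)\right) \left(122 + m\right) = \left(-576 + m^{2} + 15 m\right) \left(122 + m\right) = \left(122 + m\right) \left(-576 + m^{2} + 15 m\right)$)
$\left(\left(357 + 707 \cdot 349\right) + 37373\right) + W{\left(755 \right)} = \left(\left(357 + 707 \cdot 349\right) + 37373\right) + \left(-70272 + 755^{3} + 137 \cdot 755^{2} + 1254 \cdot 755\right) = \left(\left(357 + 246743\right) + 37373\right) + \left(-70272 + 430368875 + 137 \cdot 570025 + 946770\right) = \left(247100 + 37373\right) + \left(-70272 + 430368875 + 78093425 + 946770\right) = 284473 + 509338798 = 509623271$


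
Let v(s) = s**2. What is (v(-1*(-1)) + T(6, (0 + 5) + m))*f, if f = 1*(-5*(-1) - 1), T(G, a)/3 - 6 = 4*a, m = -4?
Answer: 124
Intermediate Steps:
T(G, a) = 18 + 12*a (T(G, a) = 18 + 3*(4*a) = 18 + 12*a)
f = 4 (f = 1*(5 - 1) = 1*4 = 4)
(v(-1*(-1)) + T(6, (0 + 5) + m))*f = ((-1*(-1))**2 + (18 + 12*((0 + 5) - 4)))*4 = (1**2 + (18 + 12*(5 - 4)))*4 = (1 + (18 + 12*1))*4 = (1 + (18 + 12))*4 = (1 + 30)*4 = 31*4 = 124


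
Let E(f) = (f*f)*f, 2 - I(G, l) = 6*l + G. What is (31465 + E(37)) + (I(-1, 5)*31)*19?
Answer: 66215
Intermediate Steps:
I(G, l) = 2 - G - 6*l (I(G, l) = 2 - (6*l + G) = 2 - (G + 6*l) = 2 + (-G - 6*l) = 2 - G - 6*l)
E(f) = f**3 (E(f) = f**2*f = f**3)
(31465 + E(37)) + (I(-1, 5)*31)*19 = (31465 + 37**3) + ((2 - 1*(-1) - 6*5)*31)*19 = (31465 + 50653) + ((2 + 1 - 30)*31)*19 = 82118 - 27*31*19 = 82118 - 837*19 = 82118 - 15903 = 66215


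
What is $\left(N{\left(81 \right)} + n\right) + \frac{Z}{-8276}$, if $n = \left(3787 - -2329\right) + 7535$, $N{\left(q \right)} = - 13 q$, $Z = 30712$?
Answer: $\frac{26057584}{2069} \approx 12594.0$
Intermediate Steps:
$n = 13651$ ($n = \left(3787 + 2329\right) + 7535 = 6116 + 7535 = 13651$)
$\left(N{\left(81 \right)} + n\right) + \frac{Z}{-8276} = \left(\left(-13\right) 81 + 13651\right) + \frac{30712}{-8276} = \left(-1053 + 13651\right) + 30712 \left(- \frac{1}{8276}\right) = 12598 - \frac{7678}{2069} = \frac{26057584}{2069}$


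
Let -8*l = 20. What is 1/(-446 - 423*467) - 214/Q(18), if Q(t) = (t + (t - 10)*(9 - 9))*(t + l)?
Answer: -86846401/113224617 ≈ -0.76703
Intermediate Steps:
l = -5/2 (l = -1/8*20 = -5/2 ≈ -2.5000)
Q(t) = t*(-5/2 + t) (Q(t) = (t + (t - 10)*(9 - 9))*(t - 5/2) = (t + (-10 + t)*0)*(-5/2 + t) = (t + 0)*(-5/2 + t) = t*(-5/2 + t))
1/(-446 - 423*467) - 214/Q(18) = 1/(-446 - 423*467) - 214*1/(9*(-5 + 2*18)) = (1/467)/(-869) - 214*1/(9*(-5 + 36)) = -1/869*1/467 - 214/((1/2)*18*31) = -1/405823 - 214/279 = -86846401/113224617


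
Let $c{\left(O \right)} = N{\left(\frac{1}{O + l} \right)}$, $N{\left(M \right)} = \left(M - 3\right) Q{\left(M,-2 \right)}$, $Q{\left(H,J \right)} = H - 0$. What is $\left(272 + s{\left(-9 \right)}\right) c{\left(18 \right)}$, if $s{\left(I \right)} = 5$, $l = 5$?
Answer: $- \frac{18836}{529} \approx -35.607$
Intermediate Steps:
$Q{\left(H,J \right)} = H$ ($Q{\left(H,J \right)} = H + 0 = H$)
$N{\left(M \right)} = M \left(-3 + M\right)$ ($N{\left(M \right)} = \left(M - 3\right) M = \left(-3 + M\right) M = M \left(-3 + M\right)$)
$c{\left(O \right)} = \frac{-3 + \frac{1}{5 + O}}{5 + O}$ ($c{\left(O \right)} = \frac{-3 + \frac{1}{O + 5}}{O + 5} = \frac{-3 + \frac{1}{5 + O}}{5 + O}$)
$\left(272 + s{\left(-9 \right)}\right) c{\left(18 \right)} = \left(272 + 5\right) \frac{-14 - 54}{\left(5 + 18\right)^{2}} = 277 \frac{-14 - 54}{529} = 277 \cdot \frac{1}{529} \left(-68\right) = 277 \left(- \frac{68}{529}\right) = - \frac{18836}{529}$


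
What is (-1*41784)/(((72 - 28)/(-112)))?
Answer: 1169952/11 ≈ 1.0636e+5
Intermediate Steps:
(-1*41784)/(((72 - 28)/(-112))) = -41784/((-1/112*44)) = -41784/(-11/28) = -41784*(-28/11) = 1169952/11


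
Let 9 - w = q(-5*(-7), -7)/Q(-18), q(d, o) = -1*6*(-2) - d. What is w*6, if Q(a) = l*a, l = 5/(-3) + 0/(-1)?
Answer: 293/5 ≈ 58.600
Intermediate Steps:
l = -5/3 (l = 5*(-1/3) + 0*(-1) = -5/3 + 0 = -5/3 ≈ -1.6667)
Q(a) = -5*a/3
q(d, o) = 12 - d (q(d, o) = -6*(-2) - d = 12 - d)
w = 293/30 (w = 9 - (12 - (-5)*(-7))/((-5/3*(-18))) = 9 - (12 - 1*35)/30 = 9 - (12 - 35)/30 = 9 - (-23)/30 = 9 - 1*(-23/30) = 9 + 23/30 = 293/30 ≈ 9.7667)
w*6 = (293/30)*6 = 293/5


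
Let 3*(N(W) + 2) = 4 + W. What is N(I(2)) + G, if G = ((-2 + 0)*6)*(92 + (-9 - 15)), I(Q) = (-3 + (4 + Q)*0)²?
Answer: -2441/3 ≈ -813.67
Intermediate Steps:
I(Q) = 9 (I(Q) = (-3 + 0)² = (-3)² = 9)
N(W) = -⅔ + W/3 (N(W) = -2 + (4 + W)/3 = -2 + (4/3 + W/3) = -⅔ + W/3)
G = -816 (G = (-2*6)*(92 - 24) = -12*68 = -816)
N(I(2)) + G = (-⅔ + (⅓)*9) - 816 = (-⅔ + 3) - 816 = 7/3 - 816 = -2441/3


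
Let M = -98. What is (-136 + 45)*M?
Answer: 8918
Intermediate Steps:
(-136 + 45)*M = (-136 + 45)*(-98) = -91*(-98) = 8918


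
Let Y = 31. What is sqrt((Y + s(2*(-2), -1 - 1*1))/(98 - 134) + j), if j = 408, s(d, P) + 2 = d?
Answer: sqrt(14663)/6 ≈ 20.182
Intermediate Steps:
s(d, P) = -2 + d
sqrt((Y + s(2*(-2), -1 - 1*1))/(98 - 134) + j) = sqrt((31 + (-2 + 2*(-2)))/(98 - 134) + 408) = sqrt((31 + (-2 - 4))/(-36) + 408) = sqrt((31 - 6)*(-1/36) + 408) = sqrt(25*(-1/36) + 408) = sqrt(-25/36 + 408) = sqrt(14663/36) = sqrt(14663)/6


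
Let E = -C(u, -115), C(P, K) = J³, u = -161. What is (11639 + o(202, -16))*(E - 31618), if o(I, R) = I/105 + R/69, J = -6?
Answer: -42037215902/115 ≈ -3.6554e+8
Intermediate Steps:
o(I, R) = R/69 + I/105 (o(I, R) = I*(1/105) + R*(1/69) = I/105 + R/69 = R/69 + I/105)
C(P, K) = -216 (C(P, K) = (-6)³ = -216)
E = 216 (E = -1*(-216) = 216)
(11639 + o(202, -16))*(E - 31618) = (11639 + ((1/69)*(-16) + (1/105)*202))*(216 - 31618) = (11639 + (-16/69 + 202/105))*(-31402) = (11639 + 1362/805)*(-31402) = (9370757/805)*(-31402) = -42037215902/115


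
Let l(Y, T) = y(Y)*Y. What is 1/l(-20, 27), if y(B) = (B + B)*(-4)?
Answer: -1/3200 ≈ -0.00031250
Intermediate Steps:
y(B) = -8*B (y(B) = (2*B)*(-4) = -8*B)
l(Y, T) = -8*Y² (l(Y, T) = (-8*Y)*Y = -8*Y²)
1/l(-20, 27) = 1/(-8*(-20)²) = 1/(-8*400) = 1/(-3200) = -1/3200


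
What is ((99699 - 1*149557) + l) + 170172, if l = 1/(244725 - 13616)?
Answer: 27805648227/231109 ≈ 1.2031e+5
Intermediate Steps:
l = 1/231109 ≈ 4.3270e-6
((99699 - 1*149557) + l) + 170172 = ((99699 - 1*149557) + 1/231109) + 170172 = ((99699 - 149557) + 1/231109) + 170172 = (-49858 + 1/231109) + 170172 = -11522632521/231109 + 170172 = 27805648227/231109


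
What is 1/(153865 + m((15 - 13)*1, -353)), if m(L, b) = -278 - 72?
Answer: 1/153515 ≈ 6.5140e-6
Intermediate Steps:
m(L, b) = -350
1/(153865 + m((15 - 13)*1, -353)) = 1/(153865 - 350) = 1/153515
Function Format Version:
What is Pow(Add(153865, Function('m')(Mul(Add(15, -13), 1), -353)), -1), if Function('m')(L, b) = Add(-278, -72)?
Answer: Rational(1, 153515) ≈ 6.5140e-6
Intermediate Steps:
Function('m')(L, b) = -350
Pow(Add(153865, Function('m')(Mul(Add(15, -13), 1), -353)), -1) = Pow(Add(153865, -350), -1) = Pow(153515, -1) = Rational(1, 153515)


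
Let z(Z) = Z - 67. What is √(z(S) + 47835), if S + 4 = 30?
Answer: √47794 ≈ 218.62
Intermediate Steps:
S = 26 (S = -4 + 30 = 26)
z(Z) = -67 + Z
√(z(S) + 47835) = √((-67 + 26) + 47835) = √(-41 + 47835) = √47794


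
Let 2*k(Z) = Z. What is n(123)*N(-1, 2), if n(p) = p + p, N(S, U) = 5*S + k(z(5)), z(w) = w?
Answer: -615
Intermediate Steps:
k(Z) = Z/2
N(S, U) = 5/2 + 5*S (N(S, U) = 5*S + (1/2)*5 = 5*S + 5/2 = 5/2 + 5*S)
n(p) = 2*p
n(123)*N(-1, 2) = (2*123)*(5/2 + 5*(-1)) = 246*(5/2 - 5) = 246*(-5/2) = -615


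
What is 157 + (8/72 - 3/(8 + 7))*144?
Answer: 721/5 ≈ 144.20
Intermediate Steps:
157 + (8/72 - 3/(8 + 7))*144 = 157 + (8*(1/72) - 3/15)*144 = 157 + (1/9 - 3*1/15)*144 = 157 + (1/9 - 1/5)*144 = 157 - 4/45*144 = 157 - 64/5 = 721/5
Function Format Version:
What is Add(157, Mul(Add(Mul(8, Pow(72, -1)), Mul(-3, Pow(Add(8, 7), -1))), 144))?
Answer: Rational(721, 5) ≈ 144.20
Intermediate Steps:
Add(157, Mul(Add(Mul(8, Pow(72, -1)), Mul(-3, Pow(Add(8, 7), -1))), 144)) = Add(157, Mul(Add(Mul(8, Rational(1, 72)), Mul(-3, Pow(15, -1))), 144)) = Add(157, Mul(Add(Rational(1, 9), Mul(-3, Rational(1, 15))), 144)) = Add(157, Mul(Add(Rational(1, 9), Rational(-1, 5)), 144)) = Add(157, Mul(Rational(-4, 45), 144)) = Add(157, Rational(-64, 5)) = Rational(721, 5)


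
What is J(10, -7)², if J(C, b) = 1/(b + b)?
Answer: 1/196 ≈ 0.0051020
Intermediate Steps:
J(C, b) = 1/(2*b)
J(10, -7)² = ((½)/(-7))² = ((½)*(-⅐))² = (-1/14)² = 1/196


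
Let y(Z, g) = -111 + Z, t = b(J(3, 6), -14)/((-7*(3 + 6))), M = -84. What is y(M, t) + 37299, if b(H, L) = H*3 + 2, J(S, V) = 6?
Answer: 37104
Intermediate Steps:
b(H, L) = 2 + 3*H (b(H, L) = 3*H + 2 = 2 + 3*H)
t = -20/63 (t = (2 + 3*6)/((-7*(3 + 6))) = (2 + 18)/((-7*9)) = 20/(-63) = 20*(-1/63) = -20/63 ≈ -0.31746)
y(M, t) + 37299 = (-111 - 84) + 37299 = -195 + 37299 = 37104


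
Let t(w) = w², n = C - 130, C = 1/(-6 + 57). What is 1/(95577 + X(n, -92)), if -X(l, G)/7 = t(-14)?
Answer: 1/94205 ≈ 1.0615e-5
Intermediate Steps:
C = 1/51 ≈ 0.019608
n = -6629/51 (n = 1/51 - 130 = -6629/51 ≈ -129.98)
X(l, G) = -1372 (X(l, G) = -7*(-14)² = -7*196 = -1372)
1/(95577 + X(n, -92)) = 1/(95577 - 1372) = 1/94205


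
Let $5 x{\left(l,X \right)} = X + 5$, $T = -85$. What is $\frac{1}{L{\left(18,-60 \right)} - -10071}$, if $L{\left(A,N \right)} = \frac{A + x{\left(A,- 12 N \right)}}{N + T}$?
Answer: $\frac{145}{1460132} \approx 9.9306 \cdot 10^{-5}$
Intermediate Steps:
$x{\left(l,X \right)} = 1 + \frac{X}{5}$ ($x{\left(l,X \right)} = \frac{X + 5}{5} = \frac{5 + X}{5} = 1 + \frac{X}{5}$)
$L{\left(A,N \right)} = \frac{1 + A - \frac{12 N}{5}}{-85 + N}$ ($L{\left(A,N \right)} = \frac{A + \left(1 + \frac{\left(-12\right) N}{5}\right)}{N - 85} = \frac{A - \left(-1 + \frac{12 N}{5}\right)}{-85 + N} = \frac{1 + A - \frac{12 N}{5}}{-85 + N}$)
$\frac{1}{L{\left(18,-60 \right)} - -10071} = \frac{1}{\frac{1 + 18 - -144}{-85 - 60} - -10071} = \frac{1}{\frac{1 + 18 + 144}{-145} + \left(10140 - 69\right)} = \frac{1}{\left(- \frac{1}{145}\right) 163 + 10071} = \frac{1}{- \frac{163}{145} + 10071} = \frac{1}{\frac{1460132}{145}} = \frac{145}{1460132}$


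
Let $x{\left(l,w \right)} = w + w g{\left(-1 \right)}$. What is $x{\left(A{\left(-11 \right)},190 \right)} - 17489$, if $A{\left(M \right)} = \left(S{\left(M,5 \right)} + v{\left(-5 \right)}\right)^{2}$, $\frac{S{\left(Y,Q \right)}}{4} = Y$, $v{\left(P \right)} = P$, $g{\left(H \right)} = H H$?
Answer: $-17109$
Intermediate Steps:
$g{\left(H \right)} = H^{2}$
$S{\left(Y,Q \right)} = 4 Y$
$A{\left(M \right)} = \left(-5 + 4 M\right)^{2}$ ($A{\left(M \right)} = \left(4 M - 5\right)^{2} = \left(-5 + 4 M\right)^{2}$)
$x{\left(l,w \right)} = 2 w$ ($x{\left(l,w \right)} = w + w \left(-1\right)^{2} = w + w 1 = w + w = 2 w$)
$x{\left(A{\left(-11 \right)},190 \right)} - 17489 = 2 \cdot 190 - 17489 = 380 - 17489 = -17109$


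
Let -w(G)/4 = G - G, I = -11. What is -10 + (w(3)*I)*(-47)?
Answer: -10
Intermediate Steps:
w(G) = 0 (w(G) = -4*(G - G) = -4*0 = 0)
-10 + (w(3)*I)*(-47) = -10 + (0*(-11))*(-47) = -10 + 0*(-47) = -10 + 0 = -10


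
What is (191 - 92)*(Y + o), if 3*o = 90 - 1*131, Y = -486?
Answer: -49467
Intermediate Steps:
o = -41/3 (o = (90 - 1*131)/3 = (90 - 131)/3 = (⅓)*(-41) = -41/3 ≈ -13.667)
(191 - 92)*(Y + o) = (191 - 92)*(-486 - 41/3) = 99*(-1499/3) = -49467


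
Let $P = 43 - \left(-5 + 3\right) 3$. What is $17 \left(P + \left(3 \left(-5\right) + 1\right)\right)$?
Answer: $595$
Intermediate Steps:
$P = 49$ ($P = 43 - \left(-2\right) 3 = 43 - -6 = 43 + 6 = 49$)
$17 \left(P + \left(3 \left(-5\right) + 1\right)\right) = 17 \left(49 + \left(3 \left(-5\right) + 1\right)\right) = 17 \left(49 + \left(-15 + 1\right)\right) = 17 \left(49 - 14\right) = 17 \cdot 35 = 595$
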